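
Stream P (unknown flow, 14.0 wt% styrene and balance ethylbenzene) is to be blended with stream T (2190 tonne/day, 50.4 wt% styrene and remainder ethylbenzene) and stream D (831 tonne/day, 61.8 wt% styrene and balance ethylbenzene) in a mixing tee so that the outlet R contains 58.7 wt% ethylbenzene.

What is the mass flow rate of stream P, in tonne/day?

Let P be the unknown flow. Total out = 3021 + P.
ethylbenzene balance: 1403.7 + 0.860·P = 0.587·(3021 + P)
(0.860 − 0.587)·P = 0.587×3021 − 1403.7 = 369.64
P = 369.64 / 0.273 = 1354 tonne/day

1354 tonne/day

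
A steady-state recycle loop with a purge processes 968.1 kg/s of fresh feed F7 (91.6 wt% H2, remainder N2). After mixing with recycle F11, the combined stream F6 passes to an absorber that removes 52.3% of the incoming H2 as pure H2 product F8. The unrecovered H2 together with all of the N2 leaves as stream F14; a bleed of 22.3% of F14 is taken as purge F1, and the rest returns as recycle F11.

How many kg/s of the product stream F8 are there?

H2 in F6: m_A = 968.1×0.916 + (1−0.223)·(1−0.523)·m_A, so m_A = 886.78/0.6294 = 1409 kg/s.
Product F8 = 0.523×1409 = 736.9 kg/s.

736.9 kg/s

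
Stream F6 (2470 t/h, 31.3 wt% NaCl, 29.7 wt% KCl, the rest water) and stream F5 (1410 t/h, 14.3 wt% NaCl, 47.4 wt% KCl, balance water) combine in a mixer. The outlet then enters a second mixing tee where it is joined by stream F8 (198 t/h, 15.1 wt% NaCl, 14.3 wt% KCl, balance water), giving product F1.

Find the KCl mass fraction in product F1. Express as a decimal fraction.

Overall, product flow = 4078 t/h.
KCl in = 2470×0.297 + 1410×0.474 + 198×0.143 = 1430.2 t/h.
KCl fraction in F1 = 0.3507.

0.3507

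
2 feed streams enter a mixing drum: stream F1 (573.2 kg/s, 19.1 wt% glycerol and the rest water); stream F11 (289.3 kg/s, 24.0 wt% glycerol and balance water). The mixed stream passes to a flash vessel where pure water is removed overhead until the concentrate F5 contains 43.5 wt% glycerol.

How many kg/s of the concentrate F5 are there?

glycerol entering = 573.2×0.191 + 289.3×0.240 = 178.91 kg/s.
All glycerol reports to F5, so F5 = 178.91/0.435 = 411.29 kg/s.

411.3 kg/s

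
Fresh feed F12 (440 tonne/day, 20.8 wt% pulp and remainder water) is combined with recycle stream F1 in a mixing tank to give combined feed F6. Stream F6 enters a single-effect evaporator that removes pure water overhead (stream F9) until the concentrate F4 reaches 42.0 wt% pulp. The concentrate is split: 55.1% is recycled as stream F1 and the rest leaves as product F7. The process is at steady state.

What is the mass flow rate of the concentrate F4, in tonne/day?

Overall pulp balance (none leaves overhead): pulp in fresh feed = pulp in product, i.e. 440×0.208 = (1−0.551)·F4·0.420.
F4 = 91.52/(0.420×0.449) = 485.31 tonne/day.

485.3 tonne/day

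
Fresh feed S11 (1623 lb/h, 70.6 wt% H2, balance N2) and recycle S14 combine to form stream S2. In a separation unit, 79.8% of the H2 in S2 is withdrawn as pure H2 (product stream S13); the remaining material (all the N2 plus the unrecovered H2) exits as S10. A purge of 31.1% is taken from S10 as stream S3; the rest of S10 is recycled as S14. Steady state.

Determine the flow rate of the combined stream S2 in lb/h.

N2 enters only via S11 and leaves only via the purge: 1623×0.294 = 0.311×(N2 in S10), and the separation unit passes all N2, so N2 in S2 = N2 in S10 = 1534.3 lb/h.
H2 in S2: m_A = 1623×0.706 + (1−0.311)·(1−0.798)·m_A, so m_A = 1145.8/0.8608 = 1331.1 lb/h.
S2 = 1331.1 + 1534.3 = 2865.4 lb/h.

2865 lb/h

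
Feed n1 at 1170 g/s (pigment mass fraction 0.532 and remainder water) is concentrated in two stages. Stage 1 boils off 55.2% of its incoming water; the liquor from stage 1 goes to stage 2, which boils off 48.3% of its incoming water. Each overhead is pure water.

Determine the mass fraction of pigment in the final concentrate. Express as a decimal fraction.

0.831

water in feed = 1170×0.468 = 547.56 g/s.
After stage 1: water left = (1−0.552)×547.56 = 245.31; stream total = 867.75 g/s.
After stage 2: water left = (1−0.483)×245.31 = 126.82; final concentrate = 749.26 g/s.
pigment fraction = 622.44/749.26 = 0.831.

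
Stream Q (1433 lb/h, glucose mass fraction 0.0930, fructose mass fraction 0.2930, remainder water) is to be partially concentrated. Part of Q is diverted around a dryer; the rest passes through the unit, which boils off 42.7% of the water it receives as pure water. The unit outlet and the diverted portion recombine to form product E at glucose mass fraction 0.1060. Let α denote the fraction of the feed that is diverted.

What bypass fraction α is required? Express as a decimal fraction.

All 1433×0.093 = 133.27 lb/h of glucose reaches E, so E = 133.27/0.106 = 1257.3 lb/h and vapour = 175.75 lb/h.
The evaporator receives (1−α)·1433 of feed at 0.614 water and removes 0.427 of that water:
0.427×0.614×(1−α)×1433 = 175.75
(1−α) = 175.75/375.7 = 0.4678;  α = 0.5322.

0.532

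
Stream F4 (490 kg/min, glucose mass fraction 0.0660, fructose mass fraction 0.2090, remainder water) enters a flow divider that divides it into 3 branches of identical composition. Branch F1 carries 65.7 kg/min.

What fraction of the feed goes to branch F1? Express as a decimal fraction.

Fraction to F1 = 65.7/490 = 0.1341.

0.134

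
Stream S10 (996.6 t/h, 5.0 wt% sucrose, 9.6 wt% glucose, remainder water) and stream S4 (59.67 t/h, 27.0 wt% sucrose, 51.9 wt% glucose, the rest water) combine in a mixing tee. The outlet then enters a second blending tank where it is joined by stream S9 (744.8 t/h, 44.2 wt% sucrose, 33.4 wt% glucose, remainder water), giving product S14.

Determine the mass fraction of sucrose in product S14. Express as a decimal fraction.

0.219

Overall, product flow = 1801.1 t/h.
sucrose in = 996.6×0.050 + 59.67×0.270 + 744.8×0.442 = 395.14 t/h.
sucrose fraction in S14 = 0.219.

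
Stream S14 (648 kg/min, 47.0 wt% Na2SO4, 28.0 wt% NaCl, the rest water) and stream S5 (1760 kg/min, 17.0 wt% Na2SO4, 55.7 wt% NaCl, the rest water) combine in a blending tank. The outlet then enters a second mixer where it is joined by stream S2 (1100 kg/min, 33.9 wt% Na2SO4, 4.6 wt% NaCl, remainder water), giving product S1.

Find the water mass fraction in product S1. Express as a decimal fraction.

0.376

Overall, product flow = 3508 kg/min.
water in = 648×0.250 + 1760×0.273 + 1100×0.615 = 1319 kg/min.
water fraction in S1 = 0.376.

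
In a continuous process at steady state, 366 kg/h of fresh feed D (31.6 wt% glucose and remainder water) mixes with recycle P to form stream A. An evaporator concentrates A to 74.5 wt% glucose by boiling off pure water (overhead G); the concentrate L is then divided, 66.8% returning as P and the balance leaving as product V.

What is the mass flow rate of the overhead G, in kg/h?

Overall glucose balance (none leaves overhead): glucose in fresh feed = glucose in product, i.e. 366×0.316 = (1−0.668)·L·0.745.
L = 115.66/(0.745×0.332) = 467.6 kg/h.
Recycle P = 0.668×467.6 = 312.36 kg/h.
Combined feed A = 366 + 312.36 = 678.36 kg/h.
Overhead G = A − L = 678.36 − 467.6 = 210.76 kg/h.

210.8 kg/h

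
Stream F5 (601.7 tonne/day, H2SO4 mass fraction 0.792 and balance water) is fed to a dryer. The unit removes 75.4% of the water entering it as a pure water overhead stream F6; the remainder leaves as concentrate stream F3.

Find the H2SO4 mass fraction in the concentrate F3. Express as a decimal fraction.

0.939

H2SO4 is not removed: 601.7×0.792 = 476.55 tonne/day of H2SO4 enters F3.
water entering = 601.7×0.208 = 125.15 tonne/day; overhead removed = 0.754×125.15 = 94.366 tonne/day.
Concentrate = 601.7 − 94.366 = 507.33 tonne/day.
Mass fraction = 476.55/507.33 = 0.939.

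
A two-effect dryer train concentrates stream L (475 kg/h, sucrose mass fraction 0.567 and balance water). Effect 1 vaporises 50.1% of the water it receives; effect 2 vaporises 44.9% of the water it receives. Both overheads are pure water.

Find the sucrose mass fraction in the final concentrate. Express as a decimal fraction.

0.826

water in feed = 475×0.433 = 205.68 kg/h.
After stage 1: water left = (1−0.501)×205.68 = 102.63; stream total = 371.96 kg/h.
After stage 2: water left = (1−0.449)×102.63 = 56.55; final concentrate = 325.88 kg/h.
sucrose fraction = 269.32/325.88 = 0.826.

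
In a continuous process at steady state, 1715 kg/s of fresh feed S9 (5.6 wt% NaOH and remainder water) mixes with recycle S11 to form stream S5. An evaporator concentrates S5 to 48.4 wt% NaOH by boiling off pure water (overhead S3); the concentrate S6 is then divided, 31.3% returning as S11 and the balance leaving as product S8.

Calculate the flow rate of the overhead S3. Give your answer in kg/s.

1517 kg/s

Overall NaOH balance (none leaves overhead): NaOH in fresh feed = NaOH in product, i.e. 1715×0.056 = (1−0.313)·S6·0.484.
S6 = 96.04/(0.484×0.687) = 288.84 kg/s.
Recycle S11 = 0.313×288.84 = 90.405 kg/s.
Combined feed S5 = 1715 + 90.405 = 1805.4 kg/s.
Overhead S3 = S5 − S6 = 1805.4 − 288.84 = 1516.6 kg/s.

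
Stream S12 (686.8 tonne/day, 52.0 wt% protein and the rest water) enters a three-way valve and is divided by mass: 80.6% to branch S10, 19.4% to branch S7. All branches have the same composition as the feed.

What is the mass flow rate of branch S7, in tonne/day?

Branch S7 flow = 0.194×686.8 = 133.24 tonne/day.

133.2 tonne/day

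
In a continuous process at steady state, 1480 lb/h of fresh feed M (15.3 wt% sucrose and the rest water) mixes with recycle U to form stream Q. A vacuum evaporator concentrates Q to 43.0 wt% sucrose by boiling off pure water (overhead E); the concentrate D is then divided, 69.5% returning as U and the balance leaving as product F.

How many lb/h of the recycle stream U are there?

1200 lb/h

Overall sucrose balance (none leaves overhead): sucrose in fresh feed = sucrose in product, i.e. 1480×0.153 = (1−0.695)·D·0.430.
D = 226.44/(0.430×0.305) = 1726.6 lb/h.
Recycle U = 0.695×1726.6 = 1200 lb/h.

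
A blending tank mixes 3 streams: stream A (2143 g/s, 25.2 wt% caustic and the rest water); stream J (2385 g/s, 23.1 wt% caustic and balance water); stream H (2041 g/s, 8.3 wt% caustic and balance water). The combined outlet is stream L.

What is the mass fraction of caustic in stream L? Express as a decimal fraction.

0.1919

Total flow out = 2143 + 2385 + 2041 = 6569 g/s.
caustic in = 2143×0.252 + 2385×0.231 + 2041×0.083 = 1260.4 g/s.
caustic mass fraction in L = 1260.4/6569 = 0.1919.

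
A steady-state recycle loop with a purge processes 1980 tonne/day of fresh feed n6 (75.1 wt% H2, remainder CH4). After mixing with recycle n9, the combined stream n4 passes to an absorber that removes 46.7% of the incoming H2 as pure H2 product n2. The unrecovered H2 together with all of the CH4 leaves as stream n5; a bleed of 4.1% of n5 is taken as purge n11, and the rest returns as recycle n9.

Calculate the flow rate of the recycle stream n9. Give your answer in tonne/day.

CH4 enters only via n6 and leaves only via the purge: 1980×0.249 = 0.041×(CH4 in n5), and the absorber passes all CH4, so CH4 in n4 = CH4 in n5 = 12025 tonne/day.
H2 in n4: m_A = 1980×0.751 + (1−0.041)·(1−0.467)·m_A, so m_A = 1487/0.4889 = 3041.8 tonne/day.
n5 = (1−0.467)×3041.8 + 12025 = 13646 tonne/day.
Recycle n9 = (1−0.041)×13646 = 13087 tonne/day.

13090 tonne/day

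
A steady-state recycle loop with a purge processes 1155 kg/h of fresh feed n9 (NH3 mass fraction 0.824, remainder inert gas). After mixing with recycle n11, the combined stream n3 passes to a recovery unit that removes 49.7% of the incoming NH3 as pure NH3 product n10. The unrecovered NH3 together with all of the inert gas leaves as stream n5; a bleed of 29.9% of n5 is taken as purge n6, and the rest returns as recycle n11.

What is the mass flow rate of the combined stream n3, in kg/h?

inert gas enters only via n9 and leaves only via the purge: 1155×0.176 = 0.299×(inert gas in n5), and the recovery unit passes all inert gas, so inert gas in n3 = inert gas in n5 = 679.87 kg/h.
NH3 in n3: m_A = 1155×0.824 + (1−0.299)·(1−0.497)·m_A, so m_A = 951.72/0.6474 = 1470.1 kg/h.
n3 = 1470.1 + 679.87 = 2149.9 kg/h.

2150 kg/h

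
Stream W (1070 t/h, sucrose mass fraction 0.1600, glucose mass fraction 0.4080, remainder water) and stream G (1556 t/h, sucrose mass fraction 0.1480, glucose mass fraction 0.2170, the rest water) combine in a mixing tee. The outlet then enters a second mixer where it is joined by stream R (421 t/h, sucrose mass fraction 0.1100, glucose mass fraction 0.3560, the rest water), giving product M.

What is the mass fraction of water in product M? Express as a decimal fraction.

Overall, product flow = 3047 t/h.
water in = 1070×0.432 + 1556×0.635 + 421×0.534 = 1675.1 t/h.
water fraction in M = 0.5498.

0.5498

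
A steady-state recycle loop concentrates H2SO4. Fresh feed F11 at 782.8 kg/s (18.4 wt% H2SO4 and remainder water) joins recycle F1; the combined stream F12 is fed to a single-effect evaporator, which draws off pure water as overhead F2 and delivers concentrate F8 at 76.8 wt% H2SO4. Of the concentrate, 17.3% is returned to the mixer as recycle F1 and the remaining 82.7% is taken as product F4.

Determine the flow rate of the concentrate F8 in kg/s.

Overall H2SO4 balance (none leaves overhead): H2SO4 in fresh feed = H2SO4 in product, i.e. 782.8×0.184 = (1−0.173)·F8·0.768.
F8 = 144.04/(0.768×0.827) = 226.78 kg/s.

226.8 kg/s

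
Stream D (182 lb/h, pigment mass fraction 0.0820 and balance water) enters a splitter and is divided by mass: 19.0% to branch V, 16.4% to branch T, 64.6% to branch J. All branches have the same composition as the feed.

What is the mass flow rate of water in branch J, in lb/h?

Branch J total = 0.646×182 = 117.57 lb/h.
water in J = 0.918×117.57 = 107.93 lb/h.

107.9 lb/h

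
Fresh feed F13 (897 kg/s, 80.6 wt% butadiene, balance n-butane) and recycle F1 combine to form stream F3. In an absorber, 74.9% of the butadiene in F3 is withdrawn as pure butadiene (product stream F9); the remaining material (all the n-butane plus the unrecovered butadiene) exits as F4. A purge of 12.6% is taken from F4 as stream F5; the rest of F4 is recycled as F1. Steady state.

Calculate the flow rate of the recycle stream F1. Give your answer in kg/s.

1410 kg/s

n-butane enters only via F13 and leaves only via the purge: 897×0.194 = 0.126×(n-butane in F4), and the absorber passes all n-butane, so n-butane in F3 = n-butane in F4 = 1381.1 kg/s.
butadiene in F3: m_A = 897×0.806 + (1−0.126)·(1−0.749)·m_A, so m_A = 722.98/0.7806 = 926.16 kg/s.
F4 = (1−0.749)×926.16 + 1381.1 = 1613.6 kg/s.
Recycle F1 = (1−0.126)×1613.6 = 1410.3 kg/s.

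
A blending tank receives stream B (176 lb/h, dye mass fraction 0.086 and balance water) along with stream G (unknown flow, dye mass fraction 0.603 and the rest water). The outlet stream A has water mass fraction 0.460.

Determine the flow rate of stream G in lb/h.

Let G be the unknown flow. Total out = 176 + G.
water balance: 160.86 + 0.397·G = 0.460·(176 + G)
(0.397 − 0.460)·G = 0.460×176 − 160.86 = -79.904
G = -79.904 / -0.063 = 1268.3 lb/h

1268 lb/h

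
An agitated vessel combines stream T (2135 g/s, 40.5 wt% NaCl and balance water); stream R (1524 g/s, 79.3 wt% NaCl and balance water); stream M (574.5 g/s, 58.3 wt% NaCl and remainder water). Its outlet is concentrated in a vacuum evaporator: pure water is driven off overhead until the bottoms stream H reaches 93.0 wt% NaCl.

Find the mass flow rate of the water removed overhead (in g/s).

1644 g/s

NaCl entering = 2135×0.405 + 1524×0.793 + 574.5×0.583 = 2408.1 g/s.
All NaCl reports to H, so H = 2408.1/0.930 = 2589.4 g/s.
Total feed = 4233.5 g/s; overhead = 4233.5 − 2589.4 = 1644.1 g/s.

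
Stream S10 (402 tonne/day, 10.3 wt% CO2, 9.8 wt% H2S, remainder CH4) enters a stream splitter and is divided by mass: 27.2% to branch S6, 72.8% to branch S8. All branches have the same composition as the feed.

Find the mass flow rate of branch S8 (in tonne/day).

Branch S8 flow = 0.728×402 = 292.66 tonne/day.

292.7 tonne/day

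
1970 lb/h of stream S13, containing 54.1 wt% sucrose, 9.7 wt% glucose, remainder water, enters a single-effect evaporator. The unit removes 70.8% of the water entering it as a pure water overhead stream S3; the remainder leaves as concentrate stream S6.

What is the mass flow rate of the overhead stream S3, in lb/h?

water entering = 1970×0.362 = 713.14 lb/h; overhead removed = 0.708×713.14 = 504.9 lb/h.

504.9 lb/h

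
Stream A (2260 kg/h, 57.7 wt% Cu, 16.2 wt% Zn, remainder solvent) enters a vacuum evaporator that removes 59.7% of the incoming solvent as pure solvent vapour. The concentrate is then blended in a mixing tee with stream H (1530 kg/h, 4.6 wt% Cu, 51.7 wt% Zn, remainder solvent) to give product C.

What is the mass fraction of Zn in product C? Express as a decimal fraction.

Vapour removed = 0.597×0.261×2260 = 352.15 kg/h; concentrate = 1907.9 kg/h.
Zn reaching the mixer = 366.12 (from concentrate) + 1530×0.517 = 1157.1 kg/h.
Product flow = 1907.9 + 1530 = 3437.9 kg/h; Zn fraction = 0.337.

0.337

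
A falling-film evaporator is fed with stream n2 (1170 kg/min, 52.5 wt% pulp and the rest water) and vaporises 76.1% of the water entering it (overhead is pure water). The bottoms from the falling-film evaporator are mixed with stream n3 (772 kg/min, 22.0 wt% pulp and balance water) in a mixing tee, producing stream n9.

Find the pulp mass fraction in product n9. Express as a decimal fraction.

Vapour removed = 0.761×0.475×1170 = 422.93 kg/min; concentrate = 747.07 kg/min.
pulp reaching the mixer = 614.25 (from concentrate) + 772×0.220 = 784.09 kg/min.
Product flow = 747.07 + 772 = 1519.1 kg/min; pulp fraction = 0.516.

0.516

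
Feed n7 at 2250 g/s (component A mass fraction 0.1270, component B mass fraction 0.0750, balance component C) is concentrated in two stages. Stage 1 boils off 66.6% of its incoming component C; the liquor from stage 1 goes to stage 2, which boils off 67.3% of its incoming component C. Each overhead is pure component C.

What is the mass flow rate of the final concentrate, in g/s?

component C in feed = 2250×0.798 = 1795.5 g/s.
After stage 1: component C left = (1−0.666)×1795.5 = 599.7; stream total = 1054.2 g/s.
After stage 2: component C left = (1−0.673)×599.7 = 196.1; final concentrate = 650.6 g/s.

650.6 g/s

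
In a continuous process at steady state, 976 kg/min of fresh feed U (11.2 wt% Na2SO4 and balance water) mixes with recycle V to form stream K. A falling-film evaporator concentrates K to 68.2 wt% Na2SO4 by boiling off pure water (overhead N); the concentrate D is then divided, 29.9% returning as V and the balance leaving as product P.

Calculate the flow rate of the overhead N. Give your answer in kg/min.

Overall Na2SO4 balance (none leaves overhead): Na2SO4 in fresh feed = Na2SO4 in product, i.e. 976×0.112 = (1−0.299)·D·0.682.
D = 109.31/(0.682×0.701) = 228.65 kg/min.
Recycle V = 0.299×228.65 = 68.365 kg/min.
Combined feed K = 976 + 68.365 = 1044.4 kg/min.
Overhead N = K − D = 1044.4 − 228.65 = 815.72 kg/min.

815.7 kg/min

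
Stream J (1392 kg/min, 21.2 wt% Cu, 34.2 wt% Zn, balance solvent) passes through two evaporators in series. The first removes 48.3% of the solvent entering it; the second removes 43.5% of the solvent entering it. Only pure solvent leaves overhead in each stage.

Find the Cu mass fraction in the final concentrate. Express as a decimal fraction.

solvent in feed = 1392×0.446 = 620.83 kg/min.
After stage 1: solvent left = (1−0.483)×620.83 = 320.97; stream total = 1092.1 kg/min.
After stage 2: solvent left = (1−0.435)×320.97 = 181.35; final concentrate = 952.52 kg/min.
Cu fraction = 295.1/952.52 = 0.3098.

0.3098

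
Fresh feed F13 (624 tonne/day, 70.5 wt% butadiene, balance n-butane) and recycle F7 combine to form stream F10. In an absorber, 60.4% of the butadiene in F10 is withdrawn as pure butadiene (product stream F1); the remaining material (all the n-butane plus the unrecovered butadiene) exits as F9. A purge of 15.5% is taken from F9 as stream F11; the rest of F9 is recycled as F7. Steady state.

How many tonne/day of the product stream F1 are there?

butadiene in F10: m_A = 624×0.705 + (1−0.155)·(1−0.604)·m_A, so m_A = 439.92/0.6654 = 661.16 tonne/day.
Product F1 = 0.604×661.16 = 399.34 tonne/day.

399.3 tonne/day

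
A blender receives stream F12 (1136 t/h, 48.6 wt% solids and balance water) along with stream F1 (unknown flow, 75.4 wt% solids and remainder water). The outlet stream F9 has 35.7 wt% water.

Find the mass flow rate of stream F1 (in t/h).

1607 t/h

Let F1 be the unknown flow. Total out = 1136 + F1.
water balance: 583.9 + 0.246·F1 = 0.357·(1136 + F1)
(0.246 − 0.357)·F1 = 0.357×1136 − 583.9 = -178.35
F1 = -178.35 / -0.111 = 1606.8 t/h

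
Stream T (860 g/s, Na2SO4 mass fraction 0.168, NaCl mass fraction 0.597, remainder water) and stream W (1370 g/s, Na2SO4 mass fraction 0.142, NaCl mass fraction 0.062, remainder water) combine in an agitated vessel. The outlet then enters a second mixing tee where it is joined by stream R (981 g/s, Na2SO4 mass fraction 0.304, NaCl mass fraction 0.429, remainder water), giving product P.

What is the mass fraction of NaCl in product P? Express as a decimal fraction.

Overall, product flow = 3211 g/s.
NaCl in = 860×0.597 + 1370×0.062 + 981×0.429 = 1019.2 g/s.
NaCl fraction in P = 0.317.

0.317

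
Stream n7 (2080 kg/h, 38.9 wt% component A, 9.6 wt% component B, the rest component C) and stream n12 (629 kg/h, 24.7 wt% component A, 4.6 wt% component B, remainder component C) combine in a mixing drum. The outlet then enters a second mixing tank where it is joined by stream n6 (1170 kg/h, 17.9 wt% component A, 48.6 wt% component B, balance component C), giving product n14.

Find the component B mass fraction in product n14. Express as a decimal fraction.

Overall, product flow = 3879 kg/h.
component B in = 2080×0.096 + 629×0.046 + 1170×0.486 = 797.23 kg/h.
component B fraction in n14 = 0.2055.

0.2055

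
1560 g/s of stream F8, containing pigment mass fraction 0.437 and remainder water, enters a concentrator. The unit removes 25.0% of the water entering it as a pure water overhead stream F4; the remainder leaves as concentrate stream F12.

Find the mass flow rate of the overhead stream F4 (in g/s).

219.6 g/s

water entering = 1560×0.563 = 878.28 g/s; overhead removed = 0.250×878.28 = 219.57 g/s.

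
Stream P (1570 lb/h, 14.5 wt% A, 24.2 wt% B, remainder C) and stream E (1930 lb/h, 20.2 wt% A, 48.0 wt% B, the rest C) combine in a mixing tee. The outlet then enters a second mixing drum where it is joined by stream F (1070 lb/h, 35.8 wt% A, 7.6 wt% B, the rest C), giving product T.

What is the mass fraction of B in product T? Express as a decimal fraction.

0.304

Overall, product flow = 4570 lb/h.
B in = 1570×0.242 + 1930×0.480 + 1070×0.076 = 1387.7 lb/h.
B fraction in T = 0.304.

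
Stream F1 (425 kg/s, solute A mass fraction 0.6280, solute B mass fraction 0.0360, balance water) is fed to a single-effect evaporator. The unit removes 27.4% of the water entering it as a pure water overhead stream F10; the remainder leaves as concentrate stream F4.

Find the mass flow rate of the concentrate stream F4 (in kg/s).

385.9 kg/s

water entering = 425×0.336 = 142.8 kg/s; overhead removed = 0.274×142.8 = 39.127 kg/s.
Concentrate = 425 − 39.127 = 385.87 kg/s.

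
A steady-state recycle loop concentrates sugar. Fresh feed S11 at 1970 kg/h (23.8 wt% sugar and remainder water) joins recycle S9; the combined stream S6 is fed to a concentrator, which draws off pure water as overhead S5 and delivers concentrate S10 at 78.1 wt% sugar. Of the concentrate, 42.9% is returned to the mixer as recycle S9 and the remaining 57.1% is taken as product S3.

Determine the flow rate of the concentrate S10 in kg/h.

Overall sugar balance (none leaves overhead): sugar in fresh feed = sugar in product, i.e. 1970×0.238 = (1−0.429)·S10·0.781.
S10 = 468.86/(0.781×0.571) = 1051.4 kg/h.

1051 kg/h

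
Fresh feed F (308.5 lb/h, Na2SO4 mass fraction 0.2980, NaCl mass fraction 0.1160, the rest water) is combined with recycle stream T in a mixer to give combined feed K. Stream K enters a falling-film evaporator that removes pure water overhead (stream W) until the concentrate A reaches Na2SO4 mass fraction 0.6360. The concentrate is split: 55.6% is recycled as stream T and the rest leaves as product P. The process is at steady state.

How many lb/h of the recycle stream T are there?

Overall Na2SO4 balance (none leaves overhead): Na2SO4 in fresh feed = Na2SO4 in product, i.e. 308.5×0.298 = (1−0.556)·A·0.636.
A = 91.933/(0.636×0.444) = 325.56 lb/h.
Recycle T = 0.556×325.56 = 181.01 lb/h.

181 lb/h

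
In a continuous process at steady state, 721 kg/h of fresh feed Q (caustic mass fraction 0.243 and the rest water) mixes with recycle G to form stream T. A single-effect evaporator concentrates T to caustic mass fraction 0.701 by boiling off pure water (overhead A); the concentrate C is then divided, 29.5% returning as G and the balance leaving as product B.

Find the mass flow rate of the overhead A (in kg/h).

Overall caustic balance (none leaves overhead): caustic in fresh feed = caustic in product, i.e. 721×0.243 = (1−0.295)·C·0.701.
C = 175.2/(0.701×0.705) = 354.51 kg/h.
Recycle G = 0.295×354.51 = 104.58 kg/h.
Combined feed T = 721 + 104.58 = 825.58 kg/h.
Overhead A = T − C = 825.58 − 354.51 = 471.07 kg/h.

471.1 kg/h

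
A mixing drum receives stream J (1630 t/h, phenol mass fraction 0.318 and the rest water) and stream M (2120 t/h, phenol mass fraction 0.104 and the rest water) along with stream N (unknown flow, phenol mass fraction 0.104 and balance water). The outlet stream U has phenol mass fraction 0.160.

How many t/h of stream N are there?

Let N be the unknown flow. Total out = 3750 + N.
phenol balance: 738.82 + 0.104·N = 0.160·(3750 + N)
(0.104 − 0.160)·N = 0.160×3750 − 738.82 = -138.82
N = -138.82 / -0.056 = 2478.9 t/h

2479 t/h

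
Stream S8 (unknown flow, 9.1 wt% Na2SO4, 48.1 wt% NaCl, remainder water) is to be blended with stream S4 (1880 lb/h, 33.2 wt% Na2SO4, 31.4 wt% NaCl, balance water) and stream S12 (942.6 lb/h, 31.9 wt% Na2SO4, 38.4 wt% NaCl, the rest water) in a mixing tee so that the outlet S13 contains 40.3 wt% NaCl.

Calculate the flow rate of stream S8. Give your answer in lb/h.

Let S8 be the unknown flow. Total out = 2822.6 + S8.
NaCl balance: 952.28 + 0.481·S8 = 0.403·(2822.6 + S8)
(0.481 − 0.403)·S8 = 0.403×2822.6 − 952.28 = 185.23
S8 = 185.23 / 0.078 = 2374.7 lb/h

2375 lb/h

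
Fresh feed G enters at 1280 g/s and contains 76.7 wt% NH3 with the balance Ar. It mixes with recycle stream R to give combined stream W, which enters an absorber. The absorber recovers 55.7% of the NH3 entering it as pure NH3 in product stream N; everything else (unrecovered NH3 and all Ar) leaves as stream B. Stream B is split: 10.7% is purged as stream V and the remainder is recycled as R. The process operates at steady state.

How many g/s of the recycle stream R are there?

3132 g/s

Ar enters only via G and leaves only via the purge: 1280×0.233 = 0.107×(Ar in B), and the absorber passes all Ar, so Ar in W = Ar in B = 2787.3 g/s.
NH3 in W: m_A = 1280×0.767 + (1−0.107)·(1−0.557)·m_A, so m_A = 981.76/0.6044 = 1624.4 g/s.
B = (1−0.557)×1624.4 + 2787.3 = 3506.9 g/s.
Recycle R = (1−0.107)×3506.9 = 3131.6 g/s.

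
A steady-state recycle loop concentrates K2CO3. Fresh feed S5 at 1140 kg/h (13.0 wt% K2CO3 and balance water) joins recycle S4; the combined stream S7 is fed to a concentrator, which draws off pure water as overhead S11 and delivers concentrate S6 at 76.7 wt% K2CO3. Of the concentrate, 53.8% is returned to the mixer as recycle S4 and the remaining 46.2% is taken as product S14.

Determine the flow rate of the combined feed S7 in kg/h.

Overall K2CO3 balance (none leaves overhead): K2CO3 in fresh feed = K2CO3 in product, i.e. 1140×0.130 = (1−0.538)·S6·0.767.
S6 = 148.2/(0.767×0.462) = 418.23 kg/h.
Recycle S4 = 0.538×418.23 = 225.01 kg/h.
Combined feed S7 = 1140 + 225.01 = 1365 kg/h.

1365 kg/h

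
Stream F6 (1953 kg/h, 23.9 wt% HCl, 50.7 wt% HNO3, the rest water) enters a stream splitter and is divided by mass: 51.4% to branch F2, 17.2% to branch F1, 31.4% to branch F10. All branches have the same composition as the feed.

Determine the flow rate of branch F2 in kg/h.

Branch F2 flow = 0.514×1953 = 1003.8 kg/h.

1004 kg/h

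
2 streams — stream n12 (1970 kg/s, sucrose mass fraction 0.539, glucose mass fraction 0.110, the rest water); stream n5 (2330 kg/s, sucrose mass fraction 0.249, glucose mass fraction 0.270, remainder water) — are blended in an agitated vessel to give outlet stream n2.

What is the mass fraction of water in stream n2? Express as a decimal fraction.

0.421

Total flow out = 1970 + 2330 = 4300 kg/s.
water in = 1970×0.351 + 2330×0.481 = 1812.2 kg/s.
water mass fraction in n2 = 1812.2/4300 = 0.421.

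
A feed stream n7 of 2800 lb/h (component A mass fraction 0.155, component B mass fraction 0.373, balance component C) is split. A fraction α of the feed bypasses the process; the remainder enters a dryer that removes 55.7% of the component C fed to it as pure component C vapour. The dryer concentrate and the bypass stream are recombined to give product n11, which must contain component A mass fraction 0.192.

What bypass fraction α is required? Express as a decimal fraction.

0.267

All 2800×0.155 = 434 lb/h of component A reaches n11, so n11 = 434/0.192 = 2260.4 lb/h and vapour = 539.58 lb/h.
The evaporator receives (1−α)·2800 of feed at 0.472 component C and removes 0.557 of that component C:
0.557×0.472×(1−α)×2800 = 539.58
(1−α) = 539.58/736.13 = 0.7330;  α = 0.2670.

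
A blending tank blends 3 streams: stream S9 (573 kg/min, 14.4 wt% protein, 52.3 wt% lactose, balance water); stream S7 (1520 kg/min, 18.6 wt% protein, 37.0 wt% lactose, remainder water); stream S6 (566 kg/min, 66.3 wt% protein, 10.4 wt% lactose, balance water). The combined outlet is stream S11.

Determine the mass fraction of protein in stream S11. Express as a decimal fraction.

Total flow out = 573 + 1520 + 566 = 2659 kg/min.
protein in = 573×0.144 + 1520×0.186 + 566×0.663 = 740.49 kg/min.
protein mass fraction in S11 = 740.49/2659 = 0.2785.

0.2785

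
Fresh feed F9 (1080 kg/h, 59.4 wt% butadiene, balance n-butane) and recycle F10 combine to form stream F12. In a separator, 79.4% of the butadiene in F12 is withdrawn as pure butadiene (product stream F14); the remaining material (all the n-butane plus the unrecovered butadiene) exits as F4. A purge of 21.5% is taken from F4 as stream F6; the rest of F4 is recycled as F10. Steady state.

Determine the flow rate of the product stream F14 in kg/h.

607.6 kg/h

butadiene in F12: m_A = 1080×0.594 + (1−0.215)·(1−0.794)·m_A, so m_A = 641.52/0.8383 = 765.27 kg/h.
Product F14 = 0.794×765.27 = 607.63 kg/h.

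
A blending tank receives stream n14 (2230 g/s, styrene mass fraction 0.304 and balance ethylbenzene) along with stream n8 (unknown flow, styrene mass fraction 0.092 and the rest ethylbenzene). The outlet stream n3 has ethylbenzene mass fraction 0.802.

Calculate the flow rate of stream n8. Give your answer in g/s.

2230 g/s

Let n8 be the unknown flow. Total out = 2230 + n8.
ethylbenzene balance: 1552.1 + 0.908·n8 = 0.802·(2230 + n8)
(0.908 − 0.802)·n8 = 0.802×2230 − 1552.1 = 236.38
n8 = 236.38 / 0.106 = 2230 g/s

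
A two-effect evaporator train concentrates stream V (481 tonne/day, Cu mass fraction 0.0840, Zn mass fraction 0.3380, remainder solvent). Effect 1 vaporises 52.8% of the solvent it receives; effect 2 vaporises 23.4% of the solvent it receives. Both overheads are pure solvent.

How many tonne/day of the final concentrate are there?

303.5 tonne/day

solvent in feed = 481×0.578 = 278.02 tonne/day.
After stage 1: solvent left = (1−0.528)×278.02 = 131.22; stream total = 334.21 tonne/day.
After stage 2: solvent left = (1−0.234)×131.22 = 100.52; final concentrate = 303.5 tonne/day.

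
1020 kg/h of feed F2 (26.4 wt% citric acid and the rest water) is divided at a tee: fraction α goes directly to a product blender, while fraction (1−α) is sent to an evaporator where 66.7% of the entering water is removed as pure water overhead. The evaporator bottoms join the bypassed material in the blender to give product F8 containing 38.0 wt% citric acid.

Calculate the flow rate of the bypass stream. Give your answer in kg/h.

385.7 kg/h

All 1020×0.264 = 269.28 kg/h of citric acid reaches F8, so F8 = 269.28/0.380 = 708.63 kg/h and vapour = 311.37 kg/h.
The evaporator receives (1−α)·1020 of feed at 0.736 water and removes 0.667 of that water:
0.667×0.736×(1−α)×1020 = 311.37
(1−α) = 311.37/500.73 = 0.6218;  α = 0.3782.
Bypass flow = 0.3782×1020 = 385.73 kg/h.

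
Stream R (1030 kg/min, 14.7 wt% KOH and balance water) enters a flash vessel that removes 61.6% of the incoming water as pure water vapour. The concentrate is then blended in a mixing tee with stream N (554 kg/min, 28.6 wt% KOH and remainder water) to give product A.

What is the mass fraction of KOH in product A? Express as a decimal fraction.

0.297

Vapour removed = 0.616×0.853×1030 = 541.21 kg/min; concentrate = 488.79 kg/min.
KOH reaching the mixer = 151.41 (from concentrate) + 554×0.286 = 309.85 kg/min.
Product flow = 488.79 + 554 = 1042.8 kg/min; KOH fraction = 0.297.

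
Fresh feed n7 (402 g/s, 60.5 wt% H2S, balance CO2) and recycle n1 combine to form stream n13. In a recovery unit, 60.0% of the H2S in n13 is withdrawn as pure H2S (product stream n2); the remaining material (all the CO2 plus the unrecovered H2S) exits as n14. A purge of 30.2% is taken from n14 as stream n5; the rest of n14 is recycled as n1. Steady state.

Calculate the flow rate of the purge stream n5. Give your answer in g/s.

CO2 enters only via n7 and leaves only via the purge: 402×0.395 = 0.302×(CO2 in n14), and the recovery unit passes all CO2, so CO2 in n13 = CO2 in n14 = 525.79 g/s.
H2S in n13: m_A = 402×0.605 + (1−0.302)·(1−0.600)·m_A, so m_A = 243.21/0.7208 = 337.42 g/s.
n14 = (1−0.600)×337.42 + 525.79 = 660.76 g/s.
Purge n5 = 0.302×660.76 = 199.55 g/s.

199.5 g/s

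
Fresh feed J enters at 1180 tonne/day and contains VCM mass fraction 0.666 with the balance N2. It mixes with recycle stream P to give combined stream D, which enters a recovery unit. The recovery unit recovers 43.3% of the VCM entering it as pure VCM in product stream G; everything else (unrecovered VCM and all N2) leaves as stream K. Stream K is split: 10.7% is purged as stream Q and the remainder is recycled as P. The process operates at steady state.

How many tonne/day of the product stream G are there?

689.3 tonne/day

VCM in D: m_A = 1180×0.666 + (1−0.107)·(1−0.433)·m_A, so m_A = 785.88/0.4937 = 1591.9 tonne/day.
Product G = 0.433×1591.9 = 689.3 tonne/day.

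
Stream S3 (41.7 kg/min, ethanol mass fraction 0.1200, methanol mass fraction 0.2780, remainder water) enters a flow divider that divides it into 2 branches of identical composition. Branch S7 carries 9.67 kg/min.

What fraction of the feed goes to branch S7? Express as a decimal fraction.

0.232

Fraction to S7 = 9.67/41.7 = 0.2319.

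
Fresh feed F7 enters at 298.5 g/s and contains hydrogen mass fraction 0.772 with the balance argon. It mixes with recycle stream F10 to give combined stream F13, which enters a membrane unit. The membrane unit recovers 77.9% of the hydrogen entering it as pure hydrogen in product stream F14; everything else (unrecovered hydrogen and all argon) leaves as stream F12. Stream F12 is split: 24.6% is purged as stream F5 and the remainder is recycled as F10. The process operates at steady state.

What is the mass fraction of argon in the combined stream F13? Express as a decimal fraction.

argon enters only via F7 and leaves only via the purge: 298.5×0.228 = 0.246×(argon in F12), and the membrane unit passes all argon, so argon in F13 = argon in F12 = 276.66 g/s.
hydrogen in F13: m_A = 298.5×0.772 + (1−0.246)·(1−0.779)·m_A, so m_A = 230.44/0.8334 = 276.52 g/s.
F13 = 276.52 + 276.66 = 553.18 g/s.
argon fraction in F13 = 276.66/553.18 = 0.500.

0.500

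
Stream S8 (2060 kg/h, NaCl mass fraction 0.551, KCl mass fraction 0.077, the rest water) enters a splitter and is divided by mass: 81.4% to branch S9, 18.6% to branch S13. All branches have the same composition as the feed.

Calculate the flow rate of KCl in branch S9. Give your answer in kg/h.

129.1 kg/h

Branch S9 total = 0.814×2060 = 1676.8 kg/h.
KCl in S9 = 0.077×1676.8 = 129.12 kg/h.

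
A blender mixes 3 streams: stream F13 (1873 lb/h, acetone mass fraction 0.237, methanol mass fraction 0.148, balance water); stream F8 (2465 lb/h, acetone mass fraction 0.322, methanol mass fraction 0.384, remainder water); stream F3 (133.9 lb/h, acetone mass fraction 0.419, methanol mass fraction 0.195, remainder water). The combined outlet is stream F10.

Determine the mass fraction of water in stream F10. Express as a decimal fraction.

0.431

Total flow out = 1873 + 2465 + 133.9 = 4471.9 lb/h.
water in = 1873×0.615 + 2465×0.294 + 133.9×0.386 = 1928.3 lb/h.
water mass fraction in F10 = 1928.3/4471.9 = 0.431.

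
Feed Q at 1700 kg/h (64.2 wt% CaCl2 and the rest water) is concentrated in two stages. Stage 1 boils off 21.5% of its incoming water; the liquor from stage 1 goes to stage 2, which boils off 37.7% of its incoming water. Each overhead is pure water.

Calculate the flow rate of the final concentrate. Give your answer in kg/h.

1389 kg/h

water in feed = 1700×0.358 = 608.6 kg/h.
After stage 1: water left = (1−0.215)×608.6 = 477.75; stream total = 1569.2 kg/h.
After stage 2: water left = (1−0.377)×477.75 = 297.64; final concentrate = 1389 kg/h.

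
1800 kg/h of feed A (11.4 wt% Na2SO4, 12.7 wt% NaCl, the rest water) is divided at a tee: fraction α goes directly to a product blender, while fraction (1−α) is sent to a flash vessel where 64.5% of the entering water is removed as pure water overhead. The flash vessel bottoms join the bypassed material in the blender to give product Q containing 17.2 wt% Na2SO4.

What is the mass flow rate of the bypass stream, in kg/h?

560.1 kg/h

All 1800×0.114 = 205.2 kg/h of Na2SO4 reaches Q, so Q = 205.2/0.172 = 1193 kg/h and vapour = 606.98 kg/h.
The evaporator receives (1−α)·1800 of feed at 0.759 water and removes 0.645 of that water:
0.645×0.759×(1−α)×1800 = 606.98
(1−α) = 606.98/881.2 = 0.6888;  α = 0.3112.
Bypass flow = 0.3112×1800 = 560.15 kg/h.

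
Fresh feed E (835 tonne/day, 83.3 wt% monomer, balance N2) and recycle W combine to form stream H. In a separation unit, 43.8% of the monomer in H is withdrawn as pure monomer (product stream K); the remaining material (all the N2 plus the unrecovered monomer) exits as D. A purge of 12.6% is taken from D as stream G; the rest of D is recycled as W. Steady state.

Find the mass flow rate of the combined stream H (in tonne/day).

2474 tonne/day

N2 enters only via E and leaves only via the purge: 835×0.167 = 0.126×(N2 in D), and the separation unit passes all N2, so N2 in H = N2 in D = 1106.7 tonne/day.
monomer in H: m_A = 835×0.833 + (1−0.126)·(1−0.438)·m_A, so m_A = 695.55/0.5088 = 1367 tonne/day.
H = 1367 + 1106.7 = 2473.7 tonne/day.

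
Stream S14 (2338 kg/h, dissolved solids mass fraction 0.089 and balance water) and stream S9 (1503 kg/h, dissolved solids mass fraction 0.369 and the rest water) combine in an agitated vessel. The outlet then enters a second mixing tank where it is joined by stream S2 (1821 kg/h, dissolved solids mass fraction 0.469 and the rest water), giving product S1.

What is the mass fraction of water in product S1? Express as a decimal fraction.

0.714

Overall, product flow = 5662 kg/h.
water in = 2338×0.911 + 1503×0.631 + 1821×0.531 = 4045.3 kg/h.
water fraction in S1 = 0.714.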